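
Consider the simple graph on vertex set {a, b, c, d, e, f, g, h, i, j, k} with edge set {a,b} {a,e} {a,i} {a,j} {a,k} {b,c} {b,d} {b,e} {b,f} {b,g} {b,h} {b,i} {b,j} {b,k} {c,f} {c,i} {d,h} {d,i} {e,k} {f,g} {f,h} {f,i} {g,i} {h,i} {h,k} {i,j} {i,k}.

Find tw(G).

3

A width-3 tree decomposition is:
Bags: B1 = {b, d, h, i}  B2 = {b, h, i, k}  B3 = {a, b, i, k}  B4 = {a, b, i, j}  B5 = {b, f, h, i}  B6 = {b, f, g, i}  B7 = {a, b, e, k}  B8 = {b, c, f, i}
Tree: B1–B2, B2–B3, B3–B4, B2–B5, B5–B6, B3–B7, B6–B8
Each bag holds 4 vertices, so the decomposition has width 3, which upper-bounds the treewidth. On the other hand G contains the 4-clique {a, b, e, k}. A clique must lie in a single bag of any decomposition, so no decomposition can have width below 3. Therefore the treewidth is 3.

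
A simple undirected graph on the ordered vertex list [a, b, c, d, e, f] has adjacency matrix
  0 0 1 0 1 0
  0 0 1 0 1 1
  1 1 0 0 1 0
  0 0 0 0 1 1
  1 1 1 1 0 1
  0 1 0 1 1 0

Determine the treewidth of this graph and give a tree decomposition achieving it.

Treewidth 2.
One optimal decomposition is:
Bags: B1 = {b, c, e}  B2 = {a, c, e}  B3 = {b, e, f}  B4 = {d, e, f}
Tree: B1–B2, B1–B3, B3–B4

Every bag has size at most 3, so the width is 3 − 1 = 2 and tw(G) ≤ 2. For the lower bound, the 3 vertices {a, c, e} are pairwise adjacent, and any tree decomposition puts a clique entirely inside one bag — forcing width ≥ 2. Combining the bounds, tw(G) = 2.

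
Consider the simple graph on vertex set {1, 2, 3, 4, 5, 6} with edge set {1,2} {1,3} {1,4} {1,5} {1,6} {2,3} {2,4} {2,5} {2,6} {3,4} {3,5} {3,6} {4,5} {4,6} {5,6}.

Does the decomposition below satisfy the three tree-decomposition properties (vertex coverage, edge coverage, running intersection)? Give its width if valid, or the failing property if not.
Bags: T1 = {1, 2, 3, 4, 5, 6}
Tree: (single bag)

Yes; width 5.

Vertex coverage: the bags together contain {1, 2, 3, 4, 5, 6}, the full vertex set. Edge coverage: each edge of G has both endpoints in at least one bag. Running intersection: for every vertex, the bags containing it form a connected subtree. All three properties hold, so this is a valid tree decomposition of width max|bag| − 1 = 5, and hence tw(G) ≤ 5.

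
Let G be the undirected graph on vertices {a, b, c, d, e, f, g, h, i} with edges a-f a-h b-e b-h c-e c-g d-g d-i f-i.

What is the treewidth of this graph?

2

A width-2 tree decomposition is:
Bags: B1 = {b, c, e}  B2 = {b, c, h}  B3 = {a, c, h}  B4 = {a, c, f}  B5 = {c, f, i}  B6 = {c, d, i}  B7 = {c, d, g}
Tree: B1–B2, B2–B3, B3–B4, B4–B5, B5–B6, B6–B7
Every bag has size at most 3, so the width is 3 − 1 = 2 and tw(G) ≤ 2. For the lower bound, G contains the cycle c–e–b–h–a–f–i–d–g–c, so G is not a forest; only forests have treewidth ≤ 1, hence tw(G) ≥ 2. Hence tw(G) = 2 exactly.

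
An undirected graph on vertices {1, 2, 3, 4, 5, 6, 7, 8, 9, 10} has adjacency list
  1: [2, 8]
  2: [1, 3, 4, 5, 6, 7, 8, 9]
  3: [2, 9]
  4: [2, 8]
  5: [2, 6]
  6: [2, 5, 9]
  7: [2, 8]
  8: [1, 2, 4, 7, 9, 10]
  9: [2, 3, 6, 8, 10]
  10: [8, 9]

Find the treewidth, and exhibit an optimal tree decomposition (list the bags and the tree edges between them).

Treewidth 2.
One optimal decomposition is:
Bags: B1 = {2, 3, 9}  B2 = {2, 8, 9}  B3 = {1, 2, 8}  B4 = {2, 6, 9}  B5 = {2, 7, 8}  B6 = {2, 5, 6}  B7 = {2, 4, 8}  B8 = {8, 9, 10}
Tree: B1–B2, B2–B3, B1–B4, B3–B5, B4–B6, B2–B7, B2–B8

The largest bag has 3 vertices, giving width 2; this decomposition certifies tw(G) ≤ 2. For the lower bound, the 3 vertices {1, 2, 8} are pairwise adjacent, and any tree decomposition puts a clique entirely inside one bag — forcing width ≥ 2. Hence tw(G) = 2 exactly.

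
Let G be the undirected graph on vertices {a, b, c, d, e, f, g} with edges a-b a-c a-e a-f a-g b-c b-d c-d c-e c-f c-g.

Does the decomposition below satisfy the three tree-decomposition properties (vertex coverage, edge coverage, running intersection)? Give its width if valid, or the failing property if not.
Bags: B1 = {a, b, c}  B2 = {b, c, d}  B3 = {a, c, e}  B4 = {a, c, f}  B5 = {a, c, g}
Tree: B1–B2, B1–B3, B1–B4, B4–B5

Every vertex of G appears in some bag (union = {a, b, c, d, e, f, g}); every edge is covered by a bag; and for each vertex v the set of bags containing v is connected in the bag tree. The decomposition is therefore valid. The largest bag has 3 vertices, so the width is 2.

Yes; width 2.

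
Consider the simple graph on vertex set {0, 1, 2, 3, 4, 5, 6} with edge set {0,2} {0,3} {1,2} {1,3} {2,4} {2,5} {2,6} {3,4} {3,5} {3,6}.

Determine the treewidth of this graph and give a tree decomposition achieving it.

The largest bag has 3 vertices, giving width 2; this decomposition certifies tw(G) ≤ 2. The edges 3–6–2–0–3 form a cycle, so G is not a tree and its treewidth is at least 2. Combining the bounds, tw(G) = 2.

Treewidth 2.
One optimal decomposition is:
Bags: B1 = {2, 3, 6}  B2 = {0, 2, 3}  B3 = {2, 3, 5}  B4 = {2, 3, 4}  B5 = {1, 2, 3}
Tree: B1–B2, B2–B3, B3–B4, B4–B5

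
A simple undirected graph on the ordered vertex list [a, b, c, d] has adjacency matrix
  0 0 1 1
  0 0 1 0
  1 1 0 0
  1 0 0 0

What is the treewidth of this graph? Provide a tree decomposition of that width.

Each bag holds 2 vertices, so the decomposition has width 1, which upper-bounds the treewidth. G has an edge, so its treewidth is at least 1. Combining the bounds, tw(G) = 1.

Treewidth 1.
One such decomposition:
Bags: B1 = {b, c}  B2 = {a, c}  B3 = {a, d}
Tree: B1–B2, B2–B3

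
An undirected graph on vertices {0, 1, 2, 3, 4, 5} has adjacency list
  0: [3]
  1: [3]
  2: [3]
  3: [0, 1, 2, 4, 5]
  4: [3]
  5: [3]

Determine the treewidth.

A width-1 tree decomposition is:
Bags: B1 = {1, 3}  B2 = {0, 3}  B3 = {3, 5}  B4 = {2, 3}  B5 = {3, 4}
Tree: B1–B2, B1–B3, B2–B4, B1–B5
Every bag has size at most 2, so the width is 2 − 1 = 1 and tw(G) ≤ 1. Any graph with an edge has treewidth ≥ 1, and G has the edge 3–1. Hence tw(G) = 1 exactly.

1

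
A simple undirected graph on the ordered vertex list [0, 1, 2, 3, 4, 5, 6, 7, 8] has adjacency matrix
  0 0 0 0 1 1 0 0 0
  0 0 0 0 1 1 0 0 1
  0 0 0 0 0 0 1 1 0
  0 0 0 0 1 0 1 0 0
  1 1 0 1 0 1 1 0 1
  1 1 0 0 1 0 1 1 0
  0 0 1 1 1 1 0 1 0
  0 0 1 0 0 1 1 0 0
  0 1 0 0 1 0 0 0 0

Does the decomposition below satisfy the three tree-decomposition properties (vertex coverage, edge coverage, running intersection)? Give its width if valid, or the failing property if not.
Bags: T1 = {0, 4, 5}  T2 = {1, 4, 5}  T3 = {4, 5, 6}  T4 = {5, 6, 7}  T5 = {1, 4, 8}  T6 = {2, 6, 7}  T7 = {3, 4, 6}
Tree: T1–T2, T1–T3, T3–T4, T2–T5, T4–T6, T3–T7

Vertex coverage: the bags together contain {0, 1, 2, 3, 4, 5, 6, 7, 8}, the full vertex set. Edge coverage: each edge of G has both endpoints in at least one bag. Running intersection: for every vertex, the bags containing it form a connected subtree. All three properties hold, so this is a valid tree decomposition of width max|bag| − 1 = 2, and hence tw(G) ≤ 2.

Yes; width 2.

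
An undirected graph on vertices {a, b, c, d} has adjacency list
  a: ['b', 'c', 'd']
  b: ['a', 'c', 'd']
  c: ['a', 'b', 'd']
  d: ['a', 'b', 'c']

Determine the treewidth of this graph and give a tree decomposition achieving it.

Treewidth 3.
One optimal decomposition is:
Bags: B1 = {a, b, c, d}
Tree: (single bag)

With just one bag of size 4, the width is 4 − 1 = 3, so tw(G) ≤ 3. On the other hand G contains the 4-clique {a, b, c, d}. A clique must lie in a single bag of any decomposition, so no decomposition can have width below 3. Therefore the treewidth is 3.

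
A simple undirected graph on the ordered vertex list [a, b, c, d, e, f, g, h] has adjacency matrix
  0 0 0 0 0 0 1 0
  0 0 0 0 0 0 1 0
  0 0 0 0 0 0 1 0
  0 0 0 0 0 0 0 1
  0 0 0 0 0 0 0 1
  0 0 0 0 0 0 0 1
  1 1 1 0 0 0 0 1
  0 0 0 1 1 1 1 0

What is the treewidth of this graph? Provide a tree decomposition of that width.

Treewidth 1.
One such decomposition:
Bags: B1 = {d, h}  B2 = {g, h}  B3 = {f, h}  B4 = {e, h}  B5 = {b, g}  B6 = {a, g}  B7 = {c, g}
Tree: B1–B2, B2–B3, B2–B4, B2–B5, B2–B6, B5–B7

Each bag holds 2 vertices, so the decomposition has width 1, which upper-bounds the treewidth. Any graph with an edge has treewidth ≥ 1, and G has the edge d–h. Hence tw(G) = 1 exactly.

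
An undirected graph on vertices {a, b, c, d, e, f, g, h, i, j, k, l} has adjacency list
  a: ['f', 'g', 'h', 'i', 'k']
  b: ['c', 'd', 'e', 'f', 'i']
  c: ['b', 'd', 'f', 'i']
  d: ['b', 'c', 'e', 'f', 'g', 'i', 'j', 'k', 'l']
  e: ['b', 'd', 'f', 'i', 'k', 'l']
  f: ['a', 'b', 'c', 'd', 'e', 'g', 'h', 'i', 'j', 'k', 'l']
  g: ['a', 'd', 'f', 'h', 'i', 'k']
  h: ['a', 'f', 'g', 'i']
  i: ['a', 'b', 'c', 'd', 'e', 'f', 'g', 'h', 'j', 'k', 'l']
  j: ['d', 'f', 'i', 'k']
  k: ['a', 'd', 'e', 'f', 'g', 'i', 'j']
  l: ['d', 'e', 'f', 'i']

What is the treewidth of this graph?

4

A width-4 tree decomposition is:
Bags: B1 = {d, f, g, i, k}  B2 = {d, e, f, i, k}  B3 = {d, f, i, j, k}  B4 = {d, e, f, i, l}  B5 = {b, d, e, f, i}  B6 = {a, f, g, i, k}  B7 = {a, f, g, h, i}  B8 = {b, c, d, f, i}
Tree: B1–B2, B1–B3, B2–B4, B2–B5, B1–B6, B6–B7, B5–B8
The largest bag has 5 vertices, giving width 4; this decomposition certifies tw(G) ≤ 4. On the other hand G contains the 5-clique {b, c, d, f, i}. A clique must lie in a single bag of any decomposition, so no decomposition can have width below 4. Hence tw(G) = 4 exactly.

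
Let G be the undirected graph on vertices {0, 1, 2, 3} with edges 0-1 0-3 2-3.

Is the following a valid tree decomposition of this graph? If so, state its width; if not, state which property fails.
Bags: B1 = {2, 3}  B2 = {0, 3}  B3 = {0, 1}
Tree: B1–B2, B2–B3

Yes; width 1.

Vertex coverage: the bags together contain {0, 1, 2, 3}, the full vertex set. Edge coverage: each edge of G has both endpoints in at least one bag. Running intersection: for every vertex, the bags containing it form a connected subtree. All three properties hold, so this is a valid tree decomposition of width max|bag| − 1 = 1, and hence tw(G) ≤ 1.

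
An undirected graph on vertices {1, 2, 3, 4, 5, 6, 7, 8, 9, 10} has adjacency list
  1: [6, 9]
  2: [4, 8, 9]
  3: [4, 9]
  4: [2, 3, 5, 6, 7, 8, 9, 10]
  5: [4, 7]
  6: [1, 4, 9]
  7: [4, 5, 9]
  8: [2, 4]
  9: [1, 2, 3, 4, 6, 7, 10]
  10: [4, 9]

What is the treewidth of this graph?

2

A width-2 tree decomposition is:
Bags: B1 = {3, 4, 9}  B2 = {4, 6, 9}  B3 = {2, 4, 9}  B4 = {4, 7, 9}  B5 = {1, 6, 9}  B6 = {4, 9, 10}  B7 = {4, 5, 7}  B8 = {2, 4, 8}
Tree: B1–B2, B2–B3, B3–B4, B2–B5, B2–B6, B4–B7, B3–B8
Every bag has size at most 3, so the width is 3 − 1 = 2 and tw(G) ≤ 2. For the lower bound, the 3 vertices {1, 6, 9} are pairwise adjacent, and any tree decomposition puts a clique entirely inside one bag — forcing width ≥ 2. The upper and lower bounds meet at 2, so that is the treewidth.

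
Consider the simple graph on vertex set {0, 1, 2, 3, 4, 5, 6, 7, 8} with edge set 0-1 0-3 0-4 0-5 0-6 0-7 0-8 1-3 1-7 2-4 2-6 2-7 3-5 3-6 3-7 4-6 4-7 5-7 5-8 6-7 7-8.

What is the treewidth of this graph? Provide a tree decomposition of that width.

Every bag has size at most 4, so the width is 4 − 1 = 3 and tw(G) ≤ 3. On the other hand G contains the 4-clique {0, 5, 7, 8}. A clique must lie in a single bag of any decomposition, so no decomposition can have width below 3. Combining the bounds, tw(G) = 3.

Treewidth 3.
One optimal decomposition is:
Bags: B1 = {0, 3, 5, 7}  B2 = {0, 3, 6, 7}  B3 = {0, 4, 6, 7}  B4 = {0, 5, 7, 8}  B5 = {0, 1, 3, 7}  B6 = {2, 4, 6, 7}
Tree: B1–B2, B2–B3, B1–B4, B2–B5, B3–B6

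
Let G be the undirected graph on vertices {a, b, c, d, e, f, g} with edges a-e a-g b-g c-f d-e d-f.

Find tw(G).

A width-1 tree decomposition is:
Bags: B1 = {c, f}  B2 = {d, f}  B3 = {d, e}  B4 = {a, e}  B5 = {a, g}  B6 = {b, g}
Tree: B1–B2, B2–B3, B3–B4, B4–B5, B5–B6
Each bag holds 2 vertices, so the decomposition has width 1, which upper-bounds the treewidth. G has an edge, so its treewidth is at least 1. The upper and lower bounds meet at 1, so that is the treewidth.

1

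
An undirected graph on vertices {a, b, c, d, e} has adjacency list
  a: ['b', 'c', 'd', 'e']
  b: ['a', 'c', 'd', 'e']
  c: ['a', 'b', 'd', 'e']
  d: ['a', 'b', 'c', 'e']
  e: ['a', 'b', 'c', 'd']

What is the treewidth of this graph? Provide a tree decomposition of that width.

A single bag containing all 5 vertices is trivially a valid decomposition of width 4. For the lower bound, the 5 vertices {a, b, c, d, e} are pairwise adjacent, and any tree decomposition puts a clique entirely inside one bag — forcing width ≥ 4. Therefore the treewidth is 4.

Treewidth 4.
One optimal decomposition is:
Bags: B1 = {a, b, c, d, e}
Tree: (single bag)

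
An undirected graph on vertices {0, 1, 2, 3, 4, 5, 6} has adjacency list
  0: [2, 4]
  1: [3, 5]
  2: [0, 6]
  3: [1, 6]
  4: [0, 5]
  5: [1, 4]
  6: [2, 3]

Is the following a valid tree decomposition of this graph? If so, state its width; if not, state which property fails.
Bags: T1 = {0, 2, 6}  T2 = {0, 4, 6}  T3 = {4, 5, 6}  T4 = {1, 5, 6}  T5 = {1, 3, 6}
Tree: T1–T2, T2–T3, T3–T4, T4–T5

Every vertex of G appears in some bag (union = {0, 1, 2, 3, 4, 5, 6}); every edge is covered by a bag; and for each vertex v the set of bags containing v is connected in the bag tree. The decomposition is therefore valid. The largest bag has 3 vertices, so the width is 2.

Yes; width 2.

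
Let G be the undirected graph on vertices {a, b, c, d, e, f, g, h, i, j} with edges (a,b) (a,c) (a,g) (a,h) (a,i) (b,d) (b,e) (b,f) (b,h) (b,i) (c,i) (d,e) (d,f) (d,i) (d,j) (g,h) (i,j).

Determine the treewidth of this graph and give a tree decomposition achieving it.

Each bag holds 3 vertices, so the decomposition has width 2, which upper-bounds the treewidth. For the lower bound, the 3 vertices {a, g, h} are pairwise adjacent, and any tree decomposition puts a clique entirely inside one bag — forcing width ≥ 2. Combining the bounds, tw(G) = 2.

Treewidth 2.
One optimal decomposition is:
Bags: B1 = {b, d, i}  B2 = {a, b, i}  B3 = {a, c, i}  B4 = {d, i, j}  B5 = {a, b, h}  B6 = {a, g, h}  B7 = {b, d, f}  B8 = {b, d, e}
Tree: B1–B2, B2–B3, B1–B4, B2–B5, B5–B6, B1–B7, B1–B8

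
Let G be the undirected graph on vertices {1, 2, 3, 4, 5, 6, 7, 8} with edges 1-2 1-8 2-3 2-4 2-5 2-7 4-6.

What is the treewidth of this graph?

1

A width-1 tree decomposition is:
Bags: B1 = {2, 4}  B2 = {2, 3}  B3 = {1, 2}  B4 = {1, 8}  B5 = {2, 7}  B6 = {4, 6}  B7 = {2, 5}
Tree: B1–B2, B1–B3, B3–B4, B2–B5, B1–B6, B3–B7
The largest bag has 2 vertices, giving width 1; this decomposition certifies tw(G) ≤ 1. Any graph with an edge has treewidth ≥ 1, and G has the edge 4–2. The upper and lower bounds meet at 1, so that is the treewidth.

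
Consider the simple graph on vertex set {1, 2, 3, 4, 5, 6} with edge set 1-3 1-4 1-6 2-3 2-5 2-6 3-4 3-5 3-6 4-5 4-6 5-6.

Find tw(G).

A width-3 tree decomposition is:
Bags: B1 = {2, 3, 5, 6}  B2 = {3, 4, 5, 6}  B3 = {1, 3, 4, 6}
Tree: B1–B2, B2–B3
The largest bag has 4 vertices, giving width 3; this decomposition certifies tw(G) ≤ 3. For the lower bound, the 4 vertices {2, 3, 5, 6} are pairwise adjacent, and any tree decomposition puts a clique entirely inside one bag — forcing width ≥ 3. Therefore the treewidth is 3.

3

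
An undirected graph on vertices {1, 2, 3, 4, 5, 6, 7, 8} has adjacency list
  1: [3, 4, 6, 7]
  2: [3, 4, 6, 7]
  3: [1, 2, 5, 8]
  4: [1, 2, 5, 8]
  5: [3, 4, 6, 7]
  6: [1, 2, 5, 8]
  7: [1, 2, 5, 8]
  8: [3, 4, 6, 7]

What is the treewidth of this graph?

4

A width-4 tree decomposition is:
Bags: B1 = {3, 4, 6, 7, 8}  B2 = {1, 3, 4, 6, 7}  B3 = {2, 3, 4, 6, 7}  B4 = {3, 4, 5, 6, 7}
Tree: B1–B2, B2–B3, B3–B4
Every bag has size at most 5, so the width is 5 − 1 = 4 and tw(G) ≤ 4. For the lower bound: the 5 vertex sets {3,8}, {1,7}, {2,6}, {4}, {5} are disjoint, each induces a connected subgraph, and every pair is joined by at least one edge of G. Contracting each set to a single vertex therefore yields K_{5} as a minor, and since treewidth is minor-monotone, tw(G) ≥ tw(K_{5}) = 4. Combining the bounds, tw(G) = 4.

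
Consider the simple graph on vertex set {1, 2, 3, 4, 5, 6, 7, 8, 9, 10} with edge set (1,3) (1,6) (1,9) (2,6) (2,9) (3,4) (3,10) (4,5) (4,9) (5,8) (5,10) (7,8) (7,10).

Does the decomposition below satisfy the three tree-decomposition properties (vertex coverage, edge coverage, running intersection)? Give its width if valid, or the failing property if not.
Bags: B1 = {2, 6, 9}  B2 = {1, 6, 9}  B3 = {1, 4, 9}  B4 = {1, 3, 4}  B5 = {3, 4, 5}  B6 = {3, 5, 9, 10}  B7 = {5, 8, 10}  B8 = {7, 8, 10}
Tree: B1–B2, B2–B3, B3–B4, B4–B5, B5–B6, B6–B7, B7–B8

No — bags containing vertex 9 are not connected in the tree.

A tree decomposition must satisfy three properties: every vertex lies in some bag; for every edge, both endpoints lie together in some bag; and for every vertex, the bags containing it form a connected subtree. Here bags containing vertex 9 are not connected in the tree, so the decomposition is invalid.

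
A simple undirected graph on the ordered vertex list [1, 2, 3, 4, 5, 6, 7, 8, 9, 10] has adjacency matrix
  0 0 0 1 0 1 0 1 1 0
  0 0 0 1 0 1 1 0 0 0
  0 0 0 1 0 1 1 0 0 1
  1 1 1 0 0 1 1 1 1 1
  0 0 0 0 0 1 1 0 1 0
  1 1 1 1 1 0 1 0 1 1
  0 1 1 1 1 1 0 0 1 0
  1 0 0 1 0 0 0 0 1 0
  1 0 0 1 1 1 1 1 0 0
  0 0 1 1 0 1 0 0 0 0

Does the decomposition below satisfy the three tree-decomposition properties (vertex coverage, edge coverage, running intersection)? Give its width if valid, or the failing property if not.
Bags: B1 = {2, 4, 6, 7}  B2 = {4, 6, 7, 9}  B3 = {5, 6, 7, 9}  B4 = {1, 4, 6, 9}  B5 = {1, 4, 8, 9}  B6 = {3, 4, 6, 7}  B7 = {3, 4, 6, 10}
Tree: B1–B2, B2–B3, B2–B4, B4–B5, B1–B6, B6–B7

Every vertex of G appears in some bag (union = {1, 2, 3, 4, 5, 6, 7, 8, 9, 10}); every edge is covered by a bag; and for each vertex v the set of bags containing v is connected in the bag tree. The decomposition is therefore valid. The largest bag has 4 vertices, so the width is 3.

Yes; width 3.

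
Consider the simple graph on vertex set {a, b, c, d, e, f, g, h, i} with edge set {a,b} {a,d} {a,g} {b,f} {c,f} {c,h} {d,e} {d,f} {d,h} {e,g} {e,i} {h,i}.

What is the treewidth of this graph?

3

A width-3 tree decomposition is:
Bags: B1 = {e, g, h, i}  B2 = {d, e, g, h}  B3 = {a, d, g, h}  B4 = {a, c, d, h}  B5 = {a, c, d, f}  B6 = {a, b, c, f}
Tree: B1–B2, B2–B3, B3–B4, B4–B5, B5–B6
Each bag holds 4 vertices, so the decomposition has width 3, which upper-bounds the treewidth. For the lower bound: the 4 vertex sets {e,g,i}, {h}, {d}, {a,b,c,f} are disjoint, each induces a connected subgraph, and every pair is joined by at least one edge of G. Contracting each set to a single vertex therefore yields K_{4} as a minor, and since treewidth is minor-monotone, tw(G) ≥ tw(K_{4}) = 3. Therefore the treewidth is 3.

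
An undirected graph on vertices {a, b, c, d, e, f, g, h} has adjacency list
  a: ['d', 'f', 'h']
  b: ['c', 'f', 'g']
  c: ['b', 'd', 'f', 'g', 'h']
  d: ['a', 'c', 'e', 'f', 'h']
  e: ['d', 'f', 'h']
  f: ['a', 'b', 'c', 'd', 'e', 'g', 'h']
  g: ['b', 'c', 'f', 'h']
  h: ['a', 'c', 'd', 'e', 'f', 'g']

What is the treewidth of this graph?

A width-3 tree decomposition is:
Bags: B1 = {c, f, g, h}  B2 = {c, d, f, h}  B3 = {a, d, f, h}  B4 = {d, e, f, h}  B5 = {b, c, f, g}
Tree: B1–B2, B2–B3, B3–B4, B1–B5
Each bag holds 4 vertices, so the decomposition has width 3, which upper-bounds the treewidth. Conversely, {d, e, f, h} is a clique of size 4, and the vertices of any clique must share a bag in every tree decomposition; so some bag has ≥ 4 vertices and tw(G) ≥ 3. Therefore the treewidth is 3.

3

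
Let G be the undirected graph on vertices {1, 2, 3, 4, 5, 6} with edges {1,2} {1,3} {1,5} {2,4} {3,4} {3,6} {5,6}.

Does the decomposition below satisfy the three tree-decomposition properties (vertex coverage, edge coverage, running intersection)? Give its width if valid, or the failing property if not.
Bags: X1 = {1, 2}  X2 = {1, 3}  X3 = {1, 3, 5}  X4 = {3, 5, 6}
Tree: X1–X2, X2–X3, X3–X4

A tree decomposition must satisfy three properties: every vertex lies in some bag; for every edge, both endpoints lie together in some bag; and for every vertex, the bags containing it form a connected subtree. Here vertex 4 appears in no bag, so the decomposition is invalid.

No — vertex 4 appears in no bag.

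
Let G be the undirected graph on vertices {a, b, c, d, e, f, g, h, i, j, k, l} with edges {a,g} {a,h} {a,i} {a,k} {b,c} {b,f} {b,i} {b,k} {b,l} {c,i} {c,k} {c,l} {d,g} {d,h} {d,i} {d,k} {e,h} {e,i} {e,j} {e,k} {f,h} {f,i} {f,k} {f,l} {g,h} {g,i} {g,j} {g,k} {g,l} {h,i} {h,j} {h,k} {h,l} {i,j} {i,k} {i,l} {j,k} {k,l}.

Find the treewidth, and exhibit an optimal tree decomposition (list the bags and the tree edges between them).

Treewidth 4.
One such decomposition:
Bags: B1 = {g, h, i, k, l}  B2 = {f, h, i, k, l}  B3 = {a, g, h, i, k}  B4 = {g, h, i, j, k}  B5 = {e, h, i, j, k}  B6 = {d, g, h, i, k}  B7 = {b, f, i, k, l}  B8 = {b, c, i, k, l}
Tree: B1–B2, B1–B3, B1–B4, B4–B5, B3–B6, B2–B7, B7–B8

The largest bag has 5 vertices, giving width 4; this decomposition certifies tw(G) ≤ 4. Conversely, {d, g, h, i, k} is a clique of size 5, and the vertices of any clique must share a bag in every tree decomposition; so some bag has ≥ 5 vertices and tw(G) ≥ 4. Hence tw(G) = 4 exactly.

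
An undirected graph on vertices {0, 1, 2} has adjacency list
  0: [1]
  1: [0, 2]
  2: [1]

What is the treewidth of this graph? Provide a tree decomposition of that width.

Treewidth 1.
One such decomposition:
Bags: B1 = {1, 2}  B2 = {0, 1}
Tree: B1–B2

The largest bag has 2 vertices, giving width 1; this decomposition certifies tw(G) ≤ 1. Since G has at least one edge (e.g. 2–1), it is not an edgeless graph, so tw(G) ≥ 1. Combining the bounds, tw(G) = 1.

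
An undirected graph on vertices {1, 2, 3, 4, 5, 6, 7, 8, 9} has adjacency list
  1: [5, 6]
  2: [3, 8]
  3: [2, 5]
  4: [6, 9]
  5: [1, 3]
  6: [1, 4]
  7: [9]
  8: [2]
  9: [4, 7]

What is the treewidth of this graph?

A width-1 tree decomposition is:
Bags: B1 = {7, 9}  B2 = {4, 9}  B3 = {4, 6}  B4 = {1, 6}  B5 = {1, 5}  B6 = {3, 5}  B7 = {2, 3}  B8 = {2, 8}
Tree: B1–B2, B2–B3, B3–B4, B4–B5, B5–B6, B6–B7, B7–B8
The largest bag has 2 vertices, giving width 1; this decomposition certifies tw(G) ≤ 1. G has an edge, so its treewidth is at least 1. Hence tw(G) = 1 exactly.

1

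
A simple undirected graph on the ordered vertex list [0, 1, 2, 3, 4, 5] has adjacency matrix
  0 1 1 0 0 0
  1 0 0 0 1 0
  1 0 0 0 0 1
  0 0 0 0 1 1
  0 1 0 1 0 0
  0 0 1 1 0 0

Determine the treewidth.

2

A width-2 tree decomposition is:
Bags: B1 = {0, 1, 2}  B2 = {1, 2, 4}  B3 = {2, 3, 4}  B4 = {2, 3, 5}
Tree: B1–B2, B2–B3, B3–B4
Each bag holds 3 vertices, so the decomposition has width 2, which upper-bounds the treewidth. For the lower bound, G contains the cycle 2–0–1–4–3–5–2, so G is not a forest; only forests have treewidth ≤ 1, hence tw(G) ≥ 2. Combining the bounds, tw(G) = 2.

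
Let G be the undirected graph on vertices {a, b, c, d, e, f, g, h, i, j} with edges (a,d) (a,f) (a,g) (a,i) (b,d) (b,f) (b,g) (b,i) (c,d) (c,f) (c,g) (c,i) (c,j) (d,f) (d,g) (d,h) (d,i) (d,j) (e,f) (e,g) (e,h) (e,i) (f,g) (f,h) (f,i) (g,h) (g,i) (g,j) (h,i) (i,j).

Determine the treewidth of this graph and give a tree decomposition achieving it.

Each bag holds 5 vertices, so the decomposition has width 4, which upper-bounds the treewidth. For the lower bound, the 5 vertices {c, d, g, i, j} are pairwise adjacent, and any tree decomposition puts a clique entirely inside one bag — forcing width ≥ 4. The upper and lower bounds meet at 4, so that is the treewidth.

Treewidth 4.
One optimal decomposition is:
Bags: B1 = {d, f, g, h, i}  B2 = {b, d, f, g, i}  B3 = {c, d, f, g, i}  B4 = {e, f, g, h, i}  B5 = {a, d, f, g, i}  B6 = {c, d, g, i, j}
Tree: B1–B2, B1–B3, B1–B4, B1–B5, B3–B6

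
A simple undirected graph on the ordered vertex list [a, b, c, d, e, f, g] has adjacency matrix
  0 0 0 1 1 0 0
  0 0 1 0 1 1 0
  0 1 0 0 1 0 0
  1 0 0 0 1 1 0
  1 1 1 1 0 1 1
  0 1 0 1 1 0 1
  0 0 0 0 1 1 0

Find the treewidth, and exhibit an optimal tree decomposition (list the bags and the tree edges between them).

The largest bag has 3 vertices, giving width 2; this decomposition certifies tw(G) ≤ 2. Conversely, {a, d, e} is a clique of size 3, and the vertices of any clique must share a bag in every tree decomposition; so some bag has ≥ 3 vertices and tw(G) ≥ 2. Hence tw(G) = 2 exactly.

Treewidth 2.
Bags: B1 = {d, e, f}  B2 = {b, e, f}  B3 = {a, d, e}  B4 = {b, c, e}  B5 = {e, f, g}
Tree: B1–B2, B1–B3, B2–B4, B2–B5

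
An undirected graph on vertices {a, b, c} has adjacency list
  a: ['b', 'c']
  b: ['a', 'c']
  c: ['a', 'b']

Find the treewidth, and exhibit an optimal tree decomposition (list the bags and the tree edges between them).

With just one bag of size 3, the width is 3 − 1 = 2, so tw(G) ≤ 2. Conversely, {a, b, c} is a clique of size 3, and the vertices of any clique must share a bag in every tree decomposition; so some bag has ≥ 3 vertices and tw(G) ≥ 2. Combining the bounds, tw(G) = 2.

Treewidth 2.
One optimal decomposition is:
Bags: B1 = {a, b, c}
Tree: (single bag)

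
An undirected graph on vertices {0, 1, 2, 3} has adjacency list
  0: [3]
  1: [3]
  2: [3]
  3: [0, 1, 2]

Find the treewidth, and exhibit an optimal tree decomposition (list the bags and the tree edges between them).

Treewidth 1.
One optimal decomposition is:
Bags: B1 = {2, 3}  B2 = {0, 3}  B3 = {1, 3}
Tree: B1–B2, B2–B3

Every bag has size at most 2, so the width is 2 − 1 = 1 and tw(G) ≤ 1. Since G has at least one edge (e.g. 2–3), it is not an edgeless graph, so tw(G) ≥ 1. Therefore the treewidth is 1.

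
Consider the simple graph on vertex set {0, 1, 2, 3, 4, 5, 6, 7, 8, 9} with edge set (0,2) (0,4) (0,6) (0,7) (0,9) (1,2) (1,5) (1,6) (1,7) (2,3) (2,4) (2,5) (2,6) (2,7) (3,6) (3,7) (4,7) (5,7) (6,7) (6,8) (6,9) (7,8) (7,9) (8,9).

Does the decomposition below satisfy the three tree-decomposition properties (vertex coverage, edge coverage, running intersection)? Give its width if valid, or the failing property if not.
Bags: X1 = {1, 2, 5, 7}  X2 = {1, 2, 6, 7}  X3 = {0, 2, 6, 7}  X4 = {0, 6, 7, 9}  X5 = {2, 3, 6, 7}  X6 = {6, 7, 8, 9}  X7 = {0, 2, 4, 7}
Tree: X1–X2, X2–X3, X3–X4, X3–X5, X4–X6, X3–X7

Every vertex of G appears in some bag (union = {0, 1, 2, 3, 4, 5, 6, 7, 8, 9}); every edge is covered by a bag; and for each vertex v the set of bags containing v is connected in the bag tree. The decomposition is therefore valid. The largest bag has 4 vertices, so the width is 3.

Yes; width 3.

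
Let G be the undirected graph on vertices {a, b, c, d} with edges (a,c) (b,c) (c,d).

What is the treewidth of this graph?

A width-1 tree decomposition is:
Bags: B1 = {c, d}  B2 = {a, c}  B3 = {b, c}
Tree: B1–B2, B1–B3
Every bag has size at most 2, so the width is 2 − 1 = 1 and tw(G) ≤ 1. Since G has at least one edge (e.g. d–c), it is not an edgeless graph, so tw(G) ≥ 1. Hence tw(G) = 1 exactly.

1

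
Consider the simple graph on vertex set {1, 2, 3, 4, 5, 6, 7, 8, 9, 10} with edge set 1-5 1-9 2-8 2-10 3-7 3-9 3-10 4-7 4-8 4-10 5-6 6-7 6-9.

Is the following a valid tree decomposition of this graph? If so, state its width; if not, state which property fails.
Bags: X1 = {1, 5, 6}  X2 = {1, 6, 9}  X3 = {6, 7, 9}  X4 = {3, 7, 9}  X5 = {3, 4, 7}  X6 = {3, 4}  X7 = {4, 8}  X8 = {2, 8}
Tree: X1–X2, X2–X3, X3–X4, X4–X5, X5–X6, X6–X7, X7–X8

No — vertex 10 appears in no bag.

A tree decomposition must satisfy three properties: every vertex lies in some bag; for every edge, both endpoints lie together in some bag; and for every vertex, the bags containing it form a connected subtree. Here vertex 10 appears in no bag, so the decomposition is invalid.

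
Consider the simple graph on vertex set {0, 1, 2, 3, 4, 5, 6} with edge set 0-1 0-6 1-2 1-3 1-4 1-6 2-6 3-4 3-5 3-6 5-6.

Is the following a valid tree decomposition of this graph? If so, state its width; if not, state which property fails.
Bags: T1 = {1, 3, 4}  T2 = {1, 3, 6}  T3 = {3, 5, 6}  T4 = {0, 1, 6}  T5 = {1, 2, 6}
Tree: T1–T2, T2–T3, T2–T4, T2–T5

Yes; width 2.

Vertex coverage: the bags together contain {0, 1, 2, 3, 4, 5, 6}, the full vertex set. Edge coverage: each edge of G has both endpoints in at least one bag. Running intersection: for every vertex, the bags containing it form a connected subtree. All three properties hold, so this is a valid tree decomposition of width max|bag| − 1 = 2, and hence tw(G) ≤ 2.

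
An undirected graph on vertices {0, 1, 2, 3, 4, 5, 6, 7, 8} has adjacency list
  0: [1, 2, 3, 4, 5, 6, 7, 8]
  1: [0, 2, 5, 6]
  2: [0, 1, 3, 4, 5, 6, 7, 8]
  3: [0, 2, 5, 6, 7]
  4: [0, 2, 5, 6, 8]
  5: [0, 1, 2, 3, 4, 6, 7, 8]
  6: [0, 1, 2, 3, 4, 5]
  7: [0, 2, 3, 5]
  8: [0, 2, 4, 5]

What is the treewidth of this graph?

A width-4 tree decomposition is:
Bags: B1 = {0, 1, 2, 5, 6}  B2 = {0, 2, 3, 5, 6}  B3 = {0, 2, 3, 5, 7}  B4 = {0, 2, 4, 5, 6}  B5 = {0, 2, 4, 5, 8}
Tree: B1–B2, B2–B3, B2–B4, B4–B5
Every bag has size at most 5, so the width is 5 − 1 = 4 and tw(G) ≤ 4. On the other hand G contains the 5-clique {0, 2, 4, 5, 8}. A clique must lie in a single bag of any decomposition, so no decomposition can have width below 4. Hence tw(G) = 4 exactly.

4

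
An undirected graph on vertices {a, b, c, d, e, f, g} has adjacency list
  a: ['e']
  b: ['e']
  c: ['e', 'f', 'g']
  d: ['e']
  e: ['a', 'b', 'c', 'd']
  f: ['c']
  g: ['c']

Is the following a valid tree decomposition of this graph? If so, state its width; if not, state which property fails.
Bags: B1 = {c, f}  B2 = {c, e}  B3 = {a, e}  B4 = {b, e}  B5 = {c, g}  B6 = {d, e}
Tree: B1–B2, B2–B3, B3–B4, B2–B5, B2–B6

Yes; width 1.

Checking the three conditions: (i) the bags cover all of {a, b, c, d, e, f, g}; (ii) for each edge, some bag contains both endpoints; (iii) the bags containing any fixed vertex form a subtree. All hold, so the decomposition is valid with width 2 − 1 = 1.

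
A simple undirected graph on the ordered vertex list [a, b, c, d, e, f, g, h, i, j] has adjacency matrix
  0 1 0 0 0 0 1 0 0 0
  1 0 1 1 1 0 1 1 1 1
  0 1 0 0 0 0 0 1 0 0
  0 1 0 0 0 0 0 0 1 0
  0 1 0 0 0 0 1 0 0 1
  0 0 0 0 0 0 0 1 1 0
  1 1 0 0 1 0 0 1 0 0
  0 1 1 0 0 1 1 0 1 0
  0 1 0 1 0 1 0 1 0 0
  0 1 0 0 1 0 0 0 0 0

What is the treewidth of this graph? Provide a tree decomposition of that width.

Treewidth 2.
Bags: B1 = {b, g, h}  B2 = {b, e, g}  B3 = {a, b, g}  B4 = {b, h, i}  B5 = {b, c, h}  B6 = {f, h, i}  B7 = {b, d, i}  B8 = {b, e, j}
Tree: B1–B2, B2–B3, B1–B4, B4–B5, B4–B6, B4–B7, B2–B8

Every bag has size at most 3, so the width is 3 − 1 = 2 and tw(G) ≤ 2. Conversely, {f, h, i} is a clique of size 3, and the vertices of any clique must share a bag in every tree decomposition; so some bag has ≥ 3 vertices and tw(G) ≥ 2. Combining the bounds, tw(G) = 2.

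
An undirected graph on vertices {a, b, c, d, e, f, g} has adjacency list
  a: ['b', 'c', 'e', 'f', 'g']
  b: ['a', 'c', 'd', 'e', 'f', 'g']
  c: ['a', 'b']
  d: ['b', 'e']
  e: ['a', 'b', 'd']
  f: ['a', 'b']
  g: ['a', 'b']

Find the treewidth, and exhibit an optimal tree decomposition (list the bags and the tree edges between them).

Treewidth 2.
One such decomposition:
Bags: B1 = {a, b, f}  B2 = {a, b, e}  B3 = {a, b, g}  B4 = {b, d, e}  B5 = {a, b, c}
Tree: B1–B2, B2–B3, B2–B4, B3–B5

The largest bag has 3 vertices, giving width 2; this decomposition certifies tw(G) ≤ 2. On the other hand G contains the 3-clique {b, d, e}. A clique must lie in a single bag of any decomposition, so no decomposition can have width below 2. Hence tw(G) = 2 exactly.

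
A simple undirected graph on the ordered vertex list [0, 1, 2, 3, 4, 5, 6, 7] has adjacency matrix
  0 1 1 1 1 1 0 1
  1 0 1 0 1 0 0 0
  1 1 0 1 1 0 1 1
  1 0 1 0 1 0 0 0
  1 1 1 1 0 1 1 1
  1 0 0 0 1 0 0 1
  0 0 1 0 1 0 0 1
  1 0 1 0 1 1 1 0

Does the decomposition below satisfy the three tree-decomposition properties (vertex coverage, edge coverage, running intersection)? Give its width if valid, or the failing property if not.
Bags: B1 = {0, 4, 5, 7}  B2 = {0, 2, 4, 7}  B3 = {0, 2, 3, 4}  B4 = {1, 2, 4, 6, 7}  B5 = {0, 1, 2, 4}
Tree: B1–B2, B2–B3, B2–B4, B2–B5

No — bags containing vertex 1 are not connected in the tree.

A tree decomposition must satisfy three properties: every vertex lies in some bag; for every edge, both endpoints lie together in some bag; and for every vertex, the bags containing it form a connected subtree. Here bags containing vertex 1 are not connected in the tree, so the decomposition is invalid.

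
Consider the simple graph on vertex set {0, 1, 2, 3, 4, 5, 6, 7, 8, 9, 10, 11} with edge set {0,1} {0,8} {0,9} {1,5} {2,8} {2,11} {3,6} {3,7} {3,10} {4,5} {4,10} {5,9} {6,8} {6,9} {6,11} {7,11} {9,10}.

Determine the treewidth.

A width-3 tree decomposition is:
Bags: B1 = {2, 7, 8, 11}  B2 = {6, 7, 8, 11}  B3 = {3, 6, 7, 8}  B4 = {0, 3, 6, 8}  B5 = {0, 3, 6, 9}  B6 = {0, 3, 9, 10}  B7 = {0, 1, 9, 10}  B8 = {1, 5, 9, 10}  B9 = {1, 4, 5, 10}
Tree: B1–B2, B2–B3, B3–B4, B4–B5, B5–B6, B6–B7, B7–B8, B8–B9
The largest bag has 4 vertices, giving width 3; this decomposition certifies tw(G) ≤ 3. For the lower bound: the 4 vertex sets {2,7,11}, {8}, {6}, {0,3,9,10} are disjoint, each induces a connected subgraph, and every pair is joined by at least one edge of G. Contracting each set to a single vertex therefore yields K_{4} as a minor, and since treewidth is minor-monotone, tw(G) ≥ tw(K_{4}) = 3. The upper and lower bounds meet at 3, so that is the treewidth.

3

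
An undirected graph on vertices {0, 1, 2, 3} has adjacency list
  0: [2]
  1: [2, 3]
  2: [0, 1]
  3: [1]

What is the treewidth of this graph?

1

A width-1 tree decomposition is:
Bags: B1 = {0, 2}  B2 = {1, 2}  B3 = {1, 3}
Tree: B1–B2, B2–B3
Every bag has size at most 2, so the width is 2 − 1 = 1 and tw(G) ≤ 1. G has an edge, so its treewidth is at least 1. Hence tw(G) = 1 exactly.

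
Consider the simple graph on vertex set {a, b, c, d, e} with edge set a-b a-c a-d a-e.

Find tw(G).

A width-1 tree decomposition is:
Bags: B1 = {a, e}  B2 = {a, c}  B3 = {a, b}  B4 = {a, d}
Tree: B1–B2, B2–B3, B1–B4
The largest bag has 2 vertices, giving width 1; this decomposition certifies tw(G) ≤ 1. G has an edge, so its treewidth is at least 1. Hence tw(G) = 1 exactly.

1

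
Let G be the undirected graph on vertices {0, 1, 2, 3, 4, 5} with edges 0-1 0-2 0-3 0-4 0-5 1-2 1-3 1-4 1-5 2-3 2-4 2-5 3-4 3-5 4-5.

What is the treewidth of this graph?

5

A width-5 tree decomposition is:
Bags: B1 = {0, 1, 2, 3, 4, 5}
Tree: (single bag)
A single bag containing all 6 vertices is trivially a valid decomposition of width 5. For the lower bound, the 6 vertices {0, 1, 2, 3, 4, 5} are pairwise adjacent, and any tree decomposition puts a clique entirely inside one bag — forcing width ≥ 5. Hence tw(G) = 5 exactly.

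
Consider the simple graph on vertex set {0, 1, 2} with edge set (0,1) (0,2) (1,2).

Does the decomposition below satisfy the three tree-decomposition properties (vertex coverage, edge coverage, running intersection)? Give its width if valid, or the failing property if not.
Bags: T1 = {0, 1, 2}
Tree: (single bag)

Every vertex of G appears in some bag (union = {0, 1, 2}); every edge is covered by a bag; and for each vertex v the set of bags containing v is connected in the bag tree. The decomposition is therefore valid. The largest bag has 3 vertices, so the width is 2.

Yes; width 2.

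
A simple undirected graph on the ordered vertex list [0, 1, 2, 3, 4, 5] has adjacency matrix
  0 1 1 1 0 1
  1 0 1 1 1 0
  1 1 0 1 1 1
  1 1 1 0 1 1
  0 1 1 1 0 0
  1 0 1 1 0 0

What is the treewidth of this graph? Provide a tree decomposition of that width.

Treewidth 3.
Bags: B1 = {0, 1, 2, 3}  B2 = {1, 2, 3, 4}  B3 = {0, 2, 3, 5}
Tree: B1–B2, B1–B3

Each bag holds 4 vertices, so the decomposition has width 3, which upper-bounds the treewidth. Conversely, {0, 1, 2, 3} is a clique of size 4, and the vertices of any clique must share a bag in every tree decomposition; so some bag has ≥ 4 vertices and tw(G) ≥ 3. The upper and lower bounds meet at 3, so that is the treewidth.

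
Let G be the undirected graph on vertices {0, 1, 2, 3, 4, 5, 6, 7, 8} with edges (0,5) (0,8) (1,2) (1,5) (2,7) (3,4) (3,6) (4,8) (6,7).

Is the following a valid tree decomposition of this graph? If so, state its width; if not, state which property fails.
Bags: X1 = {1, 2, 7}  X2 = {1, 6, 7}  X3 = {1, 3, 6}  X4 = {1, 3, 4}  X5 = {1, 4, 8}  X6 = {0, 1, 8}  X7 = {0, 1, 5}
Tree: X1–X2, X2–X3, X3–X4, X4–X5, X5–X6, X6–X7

Yes; width 2.

Every vertex of G appears in some bag (union = {0, 1, 2, 3, 4, 5, 6, 7, 8}); every edge is covered by a bag; and for each vertex v the set of bags containing v is connected in the bag tree. The decomposition is therefore valid. The largest bag has 3 vertices, so the width is 2.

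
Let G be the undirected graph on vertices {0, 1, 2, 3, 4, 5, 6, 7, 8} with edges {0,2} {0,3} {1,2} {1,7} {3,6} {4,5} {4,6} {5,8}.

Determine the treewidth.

1

A width-1 tree decomposition is:
Bags: B1 = {5, 8}  B2 = {4, 5}  B3 = {4, 6}  B4 = {3, 6}  B5 = {0, 3}  B6 = {0, 2}  B7 = {1, 2}  B8 = {1, 7}
Tree: B1–B2, B2–B3, B3–B4, B4–B5, B5–B6, B6–B7, B7–B8
Every bag has size at most 2, so the width is 2 − 1 = 1 and tw(G) ≤ 1. G has an edge, so its treewidth is at least 1. Therefore the treewidth is 1.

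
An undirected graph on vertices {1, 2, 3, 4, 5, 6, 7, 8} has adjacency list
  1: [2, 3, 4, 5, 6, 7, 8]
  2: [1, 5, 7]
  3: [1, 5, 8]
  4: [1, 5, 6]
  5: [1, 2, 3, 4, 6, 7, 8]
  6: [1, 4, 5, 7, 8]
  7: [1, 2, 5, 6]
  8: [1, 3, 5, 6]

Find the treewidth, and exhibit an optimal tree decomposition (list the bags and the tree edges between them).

Treewidth 3.
One such decomposition:
Bags: B1 = {1, 5, 6, 7}  B2 = {1, 2, 5, 7}  B3 = {1, 5, 6, 8}  B4 = {1, 3, 5, 8}  B5 = {1, 4, 5, 6}
Tree: B1–B2, B1–B3, B3–B4, B1–B5

Every bag has size at most 4, so the width is 4 − 1 = 3 and tw(G) ≤ 3. On the other hand G contains the 4-clique {1, 2, 5, 7}. A clique must lie in a single bag of any decomposition, so no decomposition can have width below 3. Hence tw(G) = 3 exactly.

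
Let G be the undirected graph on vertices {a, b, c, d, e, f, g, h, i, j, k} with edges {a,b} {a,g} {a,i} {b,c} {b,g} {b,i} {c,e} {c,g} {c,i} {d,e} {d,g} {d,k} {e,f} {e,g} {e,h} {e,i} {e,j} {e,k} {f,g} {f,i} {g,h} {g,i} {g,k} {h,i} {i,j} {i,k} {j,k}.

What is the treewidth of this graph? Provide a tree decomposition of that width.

Every bag has size at most 4, so the width is 4 − 1 = 3 and tw(G) ≤ 3. On the other hand G contains the 4-clique {d, e, g, k}. A clique must lie in a single bag of any decomposition, so no decomposition can have width below 3. Combining the bounds, tw(G) = 3.

Treewidth 3.
Bags: B1 = {e, f, g, i}  B2 = {e, g, i, k}  B3 = {e, g, h, i}  B4 = {d, e, g, k}  B5 = {c, e, g, i}  B6 = {b, c, g, i}  B7 = {e, i, j, k}  B8 = {a, b, g, i}
Tree: B1–B2, B1–B3, B2–B4, B3–B5, B5–B6, B2–B7, B6–B8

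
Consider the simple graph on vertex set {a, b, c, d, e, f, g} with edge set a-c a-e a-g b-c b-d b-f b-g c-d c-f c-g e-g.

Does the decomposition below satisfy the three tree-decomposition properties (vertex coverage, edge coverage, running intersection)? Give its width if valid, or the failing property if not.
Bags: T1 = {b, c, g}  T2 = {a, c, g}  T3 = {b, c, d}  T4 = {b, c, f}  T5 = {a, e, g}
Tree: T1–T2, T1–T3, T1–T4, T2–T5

Vertex coverage: the bags together contain {a, b, c, d, e, f, g}, the full vertex set. Edge coverage: each edge of G has both endpoints in at least one bag. Running intersection: for every vertex, the bags containing it form a connected subtree. All three properties hold, so this is a valid tree decomposition of width max|bag| − 1 = 2, and hence tw(G) ≤ 2.

Yes; width 2.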